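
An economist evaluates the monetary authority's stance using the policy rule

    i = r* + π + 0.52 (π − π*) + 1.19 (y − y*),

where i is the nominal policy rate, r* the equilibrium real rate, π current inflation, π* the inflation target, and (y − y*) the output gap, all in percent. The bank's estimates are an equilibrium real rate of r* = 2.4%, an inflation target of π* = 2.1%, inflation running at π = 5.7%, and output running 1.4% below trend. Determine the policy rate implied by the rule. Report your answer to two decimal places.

8.31%

Output 1.4% below potential → (y − y*) = -1.4.
i = 2.4 + 5.7 + 0.52 × (5.7 − 2.1) + 1.19 × (-1.4)
   = 2.4 + 5.7 + 1.872 − 1.666 = 8.31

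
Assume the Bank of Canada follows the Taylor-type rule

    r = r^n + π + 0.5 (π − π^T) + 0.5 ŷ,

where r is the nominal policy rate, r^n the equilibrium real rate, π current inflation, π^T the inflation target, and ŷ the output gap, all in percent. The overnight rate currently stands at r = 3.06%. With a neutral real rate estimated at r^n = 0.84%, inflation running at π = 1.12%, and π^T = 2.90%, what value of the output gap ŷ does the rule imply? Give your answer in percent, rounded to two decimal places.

0.5 ŷ = 3.06 − 0.84 − 1.12 − 0.5 × (1.12 − 2.90) = 1.99
ŷ = 1.99 / 0.5 = 3.98

3.98%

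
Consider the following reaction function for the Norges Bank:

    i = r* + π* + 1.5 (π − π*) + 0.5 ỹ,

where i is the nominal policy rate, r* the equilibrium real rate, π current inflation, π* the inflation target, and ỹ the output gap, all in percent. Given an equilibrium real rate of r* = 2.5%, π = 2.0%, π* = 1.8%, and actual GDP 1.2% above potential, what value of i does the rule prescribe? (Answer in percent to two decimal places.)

Output 1.2% above potential → ỹ = 1.2.
i = 2.5 + 1.8 + 1.5 × (2.0 − 1.8) + 0.5 × 1.2
   = 2.5 + 1.8 + 0.3 + 0.6 = 5.20

5.20%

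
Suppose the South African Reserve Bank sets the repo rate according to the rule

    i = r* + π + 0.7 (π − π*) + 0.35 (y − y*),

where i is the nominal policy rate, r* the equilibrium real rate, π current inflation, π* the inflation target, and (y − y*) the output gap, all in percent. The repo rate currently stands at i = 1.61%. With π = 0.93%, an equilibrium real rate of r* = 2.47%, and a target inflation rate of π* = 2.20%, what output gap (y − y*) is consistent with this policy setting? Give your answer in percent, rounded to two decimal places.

-2.57%

0.35 (y − y*) = 1.61 − 2.47 − 0.93 − 0.7 × (0.93 − 2.20) = -0.901
(y − y*) = -0.901 / 0.35 = -2.57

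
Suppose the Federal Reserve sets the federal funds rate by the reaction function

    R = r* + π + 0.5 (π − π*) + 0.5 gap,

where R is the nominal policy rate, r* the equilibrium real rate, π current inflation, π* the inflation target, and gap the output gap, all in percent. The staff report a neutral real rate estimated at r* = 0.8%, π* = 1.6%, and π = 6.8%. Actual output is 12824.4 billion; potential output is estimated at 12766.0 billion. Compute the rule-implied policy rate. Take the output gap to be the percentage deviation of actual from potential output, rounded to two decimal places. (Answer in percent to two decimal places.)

Output gap = 100 × (12824.4 − 12766.0) / 12766.0 = 0.46%.
R = 0.80 + 6.80 + 0.5 × (6.80 − 1.60) + 0.5 × 0.46
   = 0.80 + 6.8 + 2.6 + 0.23 = 10.43

10.43%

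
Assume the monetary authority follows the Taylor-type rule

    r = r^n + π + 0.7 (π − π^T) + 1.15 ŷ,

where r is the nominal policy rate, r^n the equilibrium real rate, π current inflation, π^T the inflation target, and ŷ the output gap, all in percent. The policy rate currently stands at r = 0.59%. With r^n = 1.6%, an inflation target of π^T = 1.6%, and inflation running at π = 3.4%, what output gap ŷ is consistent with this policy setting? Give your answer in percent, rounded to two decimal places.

1.15 ŷ = 0.59 − 1.6 − 3.4 − 0.7 × (3.4 − 1.6) = -5.67
ŷ = -5.67 / 1.15 = -4.93

-4.93%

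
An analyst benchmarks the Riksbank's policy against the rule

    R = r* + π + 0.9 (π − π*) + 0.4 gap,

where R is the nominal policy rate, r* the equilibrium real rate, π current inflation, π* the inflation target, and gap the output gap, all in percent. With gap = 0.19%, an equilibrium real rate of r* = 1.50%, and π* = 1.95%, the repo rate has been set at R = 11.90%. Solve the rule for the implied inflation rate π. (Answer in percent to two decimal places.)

6.36%

Collecting π: R = r* + (1 + 0.9) π − 0.9 π* + 0.4 gap
1.9 π = 11.90 − 1.50 + 0.9 × 1.95 − 0.4 × 0.19 = 12.079
π = 12.079 / 1.9 = 6.36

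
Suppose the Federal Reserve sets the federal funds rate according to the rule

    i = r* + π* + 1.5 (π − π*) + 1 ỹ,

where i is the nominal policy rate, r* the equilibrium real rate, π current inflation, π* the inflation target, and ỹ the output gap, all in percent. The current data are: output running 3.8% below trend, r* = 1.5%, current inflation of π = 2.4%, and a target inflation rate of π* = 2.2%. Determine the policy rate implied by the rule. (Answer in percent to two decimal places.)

Output 3.8% below potential → ỹ = -3.8.
i = 1.5 + 2.2 + 1.5 × (2.4 − 2.2) + 1 × (-3.8)
   = 1.5 + 2.2 + 0.3 − 3.8 = 0.20

0.20%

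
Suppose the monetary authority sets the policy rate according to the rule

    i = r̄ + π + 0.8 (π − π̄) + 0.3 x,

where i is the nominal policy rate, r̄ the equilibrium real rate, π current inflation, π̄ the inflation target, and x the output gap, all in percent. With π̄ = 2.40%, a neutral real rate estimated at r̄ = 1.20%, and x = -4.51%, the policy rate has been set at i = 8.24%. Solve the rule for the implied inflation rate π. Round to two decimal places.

Collecting π: i = r̄ + (1 + 0.8) π − 0.8 π̄ + 0.3 x
1.8 π = 8.24 − 1.20 + 0.8 × 2.40 − 0.3 × (-4.51) = 10.313
π = 10.313 / 1.8 = 5.73

5.73%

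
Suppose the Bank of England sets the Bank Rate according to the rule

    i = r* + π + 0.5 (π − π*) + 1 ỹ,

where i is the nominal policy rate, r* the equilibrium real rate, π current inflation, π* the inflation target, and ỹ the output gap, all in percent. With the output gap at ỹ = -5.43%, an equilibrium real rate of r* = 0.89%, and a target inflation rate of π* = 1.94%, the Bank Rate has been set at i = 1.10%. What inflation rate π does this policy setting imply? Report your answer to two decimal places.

Collecting π: i = r* + (1 + 0.5) π − 0.5 π* + 1 ỹ
1.5 π = 1.10 − 0.89 + 0.5 × 1.94 − 1 × (-5.43) = 6.61
π = 6.61 / 1.5 = 4.41

4.41%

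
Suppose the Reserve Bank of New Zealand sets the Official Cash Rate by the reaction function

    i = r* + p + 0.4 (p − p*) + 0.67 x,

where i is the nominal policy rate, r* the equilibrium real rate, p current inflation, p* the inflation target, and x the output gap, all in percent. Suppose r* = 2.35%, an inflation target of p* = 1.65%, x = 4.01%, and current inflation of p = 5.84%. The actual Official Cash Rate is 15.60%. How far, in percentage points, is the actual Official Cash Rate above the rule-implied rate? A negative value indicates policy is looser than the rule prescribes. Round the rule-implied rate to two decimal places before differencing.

i = 2.35 + 5.84 + 0.4 × (5.84 − 1.65) + 0.67 × 4.01
   = 2.35 + 5.84 + 1.676 + 2.6867 = 12.55
Deviation = 15.60 − 12.55 = 3.05 pp.

3.05 pp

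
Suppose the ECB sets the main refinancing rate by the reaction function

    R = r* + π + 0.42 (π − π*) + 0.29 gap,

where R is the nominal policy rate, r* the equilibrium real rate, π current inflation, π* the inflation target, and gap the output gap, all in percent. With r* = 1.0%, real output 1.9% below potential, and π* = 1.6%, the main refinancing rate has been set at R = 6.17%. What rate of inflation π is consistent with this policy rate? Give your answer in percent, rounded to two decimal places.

Output 1.9% below potential → gap = -1.9.
Collecting π: R = r* + (1 + 0.42) π − 0.42 π* + 0.29 gap
1.42 π = 6.17 − 1.0 + 0.42 × 1.6 − 0.29 × (-1.9) = 6.393
π = 6.393 / 1.42 = 4.50

4.50%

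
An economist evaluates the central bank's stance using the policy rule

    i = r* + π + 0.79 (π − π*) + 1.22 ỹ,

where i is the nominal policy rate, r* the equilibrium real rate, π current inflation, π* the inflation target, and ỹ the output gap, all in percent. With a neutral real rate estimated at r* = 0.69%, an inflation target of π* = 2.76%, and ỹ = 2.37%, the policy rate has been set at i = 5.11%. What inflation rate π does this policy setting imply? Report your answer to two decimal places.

Collecting π: i = r* + (1 + 0.79) π − 0.79 π* + 1.22 ỹ
1.79 π = 5.11 − 0.69 + 0.79 × 2.76 − 1.22 × 2.37 = 3.709
π = 3.709 / 1.79 = 2.07

2.07%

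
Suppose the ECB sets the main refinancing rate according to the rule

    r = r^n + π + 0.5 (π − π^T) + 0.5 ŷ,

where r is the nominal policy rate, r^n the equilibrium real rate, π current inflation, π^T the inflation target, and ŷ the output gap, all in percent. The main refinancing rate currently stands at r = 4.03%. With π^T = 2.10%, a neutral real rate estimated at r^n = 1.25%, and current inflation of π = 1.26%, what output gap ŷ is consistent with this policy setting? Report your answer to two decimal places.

0.5 ŷ = 4.03 − 1.25 − 1.26 − 0.5 × (1.26 − 2.10) = 1.94
ŷ = 1.94 / 0.5 = 3.88

3.88%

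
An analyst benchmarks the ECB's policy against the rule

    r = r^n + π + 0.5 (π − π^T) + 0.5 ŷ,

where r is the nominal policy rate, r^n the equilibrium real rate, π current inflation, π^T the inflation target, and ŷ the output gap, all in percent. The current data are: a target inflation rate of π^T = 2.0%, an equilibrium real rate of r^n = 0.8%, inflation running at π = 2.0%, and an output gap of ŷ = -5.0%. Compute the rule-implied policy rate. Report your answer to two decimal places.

r = 0.8 + 2.0 + 0.5 × (2.0 − 2.0) + 0.5 × (-5.0)
   = 0.8 + 2 + 0 − 2.5 = 0.30

0.30%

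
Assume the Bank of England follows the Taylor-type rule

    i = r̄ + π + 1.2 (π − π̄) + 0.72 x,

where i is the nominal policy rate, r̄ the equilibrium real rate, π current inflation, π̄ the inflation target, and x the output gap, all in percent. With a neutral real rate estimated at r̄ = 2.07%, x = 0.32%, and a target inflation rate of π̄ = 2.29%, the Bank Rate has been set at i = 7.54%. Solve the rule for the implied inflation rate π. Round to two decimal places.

Collecting π: i = r̄ + (1 + 1.2) π − 1.2 π̄ + 0.72 x
2.2 π = 7.54 − 2.07 + 1.2 × 2.29 − 0.72 × 0.32 = 7.9876
π = 7.9876 / 2.2 = 3.63

3.63%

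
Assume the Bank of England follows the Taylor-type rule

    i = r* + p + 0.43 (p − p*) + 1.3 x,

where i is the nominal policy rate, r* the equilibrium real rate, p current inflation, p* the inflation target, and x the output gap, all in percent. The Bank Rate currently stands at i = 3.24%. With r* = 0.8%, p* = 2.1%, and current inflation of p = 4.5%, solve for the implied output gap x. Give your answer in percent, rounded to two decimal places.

1.3 x = 3.24 − 0.8 − 4.5 − 0.43 × (4.5 − 2.1) = -3.092
x = -3.092 / 1.3 = -2.38

-2.38%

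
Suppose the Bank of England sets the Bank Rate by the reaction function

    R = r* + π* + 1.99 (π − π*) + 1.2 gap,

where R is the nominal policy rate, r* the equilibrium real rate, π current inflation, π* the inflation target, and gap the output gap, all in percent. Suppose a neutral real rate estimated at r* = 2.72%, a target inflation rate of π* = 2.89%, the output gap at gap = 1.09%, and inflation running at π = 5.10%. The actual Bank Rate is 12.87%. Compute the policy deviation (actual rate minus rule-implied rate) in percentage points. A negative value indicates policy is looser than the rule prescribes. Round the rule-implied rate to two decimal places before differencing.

R = 2.72 + 2.89 + 1.99 × (5.10 − 2.89) + 1.2 × 1.09
   = 2.72 + 2.89 + 4.3979 + 1.308 = 11.32
Deviation = 12.87 − 11.32 = 1.55 pp.

1.55 pp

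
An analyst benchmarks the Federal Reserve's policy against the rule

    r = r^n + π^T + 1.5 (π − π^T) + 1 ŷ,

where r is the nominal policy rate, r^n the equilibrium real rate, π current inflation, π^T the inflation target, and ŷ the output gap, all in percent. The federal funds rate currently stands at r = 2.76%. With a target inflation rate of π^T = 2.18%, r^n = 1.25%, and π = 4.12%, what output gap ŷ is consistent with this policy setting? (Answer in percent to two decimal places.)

1 ŷ = 2.76 − 1.25 − 2.18 − 1.5 × (4.12 − 2.18) = -3.58
ŷ = -3.58 / 1 = -3.58

-3.58%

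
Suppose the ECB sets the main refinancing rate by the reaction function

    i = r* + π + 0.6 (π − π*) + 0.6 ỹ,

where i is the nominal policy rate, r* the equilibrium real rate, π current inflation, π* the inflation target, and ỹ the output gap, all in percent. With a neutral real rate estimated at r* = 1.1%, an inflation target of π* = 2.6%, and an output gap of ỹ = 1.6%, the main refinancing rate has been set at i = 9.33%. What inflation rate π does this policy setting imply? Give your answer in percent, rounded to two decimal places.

5.52%

Collecting π: i = r* + (1 + 0.6) π − 0.6 π* + 0.6 ỹ
1.6 π = 9.33 − 1.1 + 0.6 × 2.6 − 0.6 × 1.6 = 8.83
π = 8.83 / 1.6 = 5.52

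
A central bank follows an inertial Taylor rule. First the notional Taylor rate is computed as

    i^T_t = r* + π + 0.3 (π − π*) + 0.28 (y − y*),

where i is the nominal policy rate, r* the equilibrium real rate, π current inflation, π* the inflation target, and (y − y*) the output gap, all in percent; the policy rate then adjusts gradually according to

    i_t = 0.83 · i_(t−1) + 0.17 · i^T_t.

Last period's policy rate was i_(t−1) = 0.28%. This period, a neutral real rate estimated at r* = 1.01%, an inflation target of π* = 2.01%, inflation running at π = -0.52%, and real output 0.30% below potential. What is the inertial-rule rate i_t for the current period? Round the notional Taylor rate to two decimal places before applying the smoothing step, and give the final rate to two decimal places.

Output 0.30% below potential → (y − y*) = -0.30.
i^T_t = 1.01 + (-0.52) + 0.3 × (-0.52 − 2.01) + 0.28 × (-0.30)
   = 1.01 − 0.52 − 0.759 − 0.084 = -0.35
i_t = 0.83 × 0.28 + 0.17 × (-0.35) = 0.2324 − 0.0595 = 0.17

0.17%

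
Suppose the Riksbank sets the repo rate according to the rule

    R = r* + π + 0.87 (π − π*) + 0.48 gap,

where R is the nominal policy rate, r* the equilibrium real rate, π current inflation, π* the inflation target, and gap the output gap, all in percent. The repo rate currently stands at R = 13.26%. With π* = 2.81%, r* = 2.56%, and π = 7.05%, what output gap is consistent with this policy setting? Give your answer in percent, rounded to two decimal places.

0.48 gap = 13.26 − 2.56 − 7.05 − 0.87 × (7.05 − 2.81) = -0.0388
gap = -0.0388 / 0.48 = -0.08

-0.08%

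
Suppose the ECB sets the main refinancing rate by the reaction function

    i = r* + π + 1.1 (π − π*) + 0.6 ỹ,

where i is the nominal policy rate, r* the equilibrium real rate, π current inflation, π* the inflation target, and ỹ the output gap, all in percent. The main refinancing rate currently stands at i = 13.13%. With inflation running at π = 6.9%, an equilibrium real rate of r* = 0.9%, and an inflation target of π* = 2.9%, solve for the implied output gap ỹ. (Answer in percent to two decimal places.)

1.55%

0.6 ỹ = 13.13 − 0.9 − 6.9 − 1.1 × (6.9 − 2.9) = 0.93
ỹ = 0.93 / 0.6 = 1.55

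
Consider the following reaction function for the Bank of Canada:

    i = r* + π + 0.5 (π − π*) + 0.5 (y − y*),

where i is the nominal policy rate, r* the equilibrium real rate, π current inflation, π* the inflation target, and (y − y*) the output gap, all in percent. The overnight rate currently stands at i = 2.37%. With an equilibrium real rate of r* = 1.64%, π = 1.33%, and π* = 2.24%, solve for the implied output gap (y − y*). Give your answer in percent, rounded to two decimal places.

0.5 (y − y*) = 2.37 − 1.64 − 1.33 − 0.5 × (1.33 − 2.24) = -0.145
(y − y*) = -0.145 / 0.5 = -0.29

-0.29%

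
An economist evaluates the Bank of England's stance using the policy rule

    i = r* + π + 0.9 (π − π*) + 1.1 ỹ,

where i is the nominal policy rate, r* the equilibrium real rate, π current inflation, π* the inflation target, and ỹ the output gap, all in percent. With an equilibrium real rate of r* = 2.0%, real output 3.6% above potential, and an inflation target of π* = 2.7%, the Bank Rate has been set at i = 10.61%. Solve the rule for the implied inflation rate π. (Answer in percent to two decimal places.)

3.73%

Output 3.6% above potential → ỹ = 3.6.
Collecting π: i = r* + (1 + 0.9) π − 0.9 π* + 1.1 ỹ
1.9 π = 10.61 − 2.0 + 0.9 × 2.7 − 1.1 × 3.6 = 7.08
π = 7.08 / 1.9 = 3.73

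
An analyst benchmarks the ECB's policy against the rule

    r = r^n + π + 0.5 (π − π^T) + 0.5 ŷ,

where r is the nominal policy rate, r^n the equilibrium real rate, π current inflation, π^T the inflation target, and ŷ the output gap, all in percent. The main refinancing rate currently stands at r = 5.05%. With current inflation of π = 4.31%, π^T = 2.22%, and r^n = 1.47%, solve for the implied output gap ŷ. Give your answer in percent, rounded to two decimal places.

0.5 ŷ = 5.05 − 1.47 − 4.31 − 0.5 × (4.31 − 2.22) = -1.775
ŷ = -1.775 / 0.5 = -3.55

-3.55%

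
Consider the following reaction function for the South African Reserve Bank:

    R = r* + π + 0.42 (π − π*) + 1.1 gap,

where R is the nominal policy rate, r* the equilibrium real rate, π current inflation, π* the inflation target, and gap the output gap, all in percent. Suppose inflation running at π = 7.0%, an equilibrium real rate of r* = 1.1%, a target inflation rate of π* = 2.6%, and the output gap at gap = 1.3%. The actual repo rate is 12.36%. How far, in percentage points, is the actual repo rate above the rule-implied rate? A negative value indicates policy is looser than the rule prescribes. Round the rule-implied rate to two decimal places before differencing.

0.98 pp

R = 1.1 + 7.0 + 0.42 × (7.0 − 2.6) + 1.1 × 1.3
   = 1.1 + 7 + 1.848 + 1.43 = 11.38
Deviation = 12.36 − 11.38 = 0.98 pp.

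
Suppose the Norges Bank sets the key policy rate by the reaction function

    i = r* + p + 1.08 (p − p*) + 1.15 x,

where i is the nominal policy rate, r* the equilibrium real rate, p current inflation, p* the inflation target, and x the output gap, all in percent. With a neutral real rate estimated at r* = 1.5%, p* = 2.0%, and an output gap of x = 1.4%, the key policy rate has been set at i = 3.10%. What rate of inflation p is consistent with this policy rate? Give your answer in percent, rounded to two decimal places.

Collecting p: i = r* + (1 + 1.08) p − 1.08 p* + 1.15 x
2.08 p = 3.10 − 1.5 + 1.08 × 2.0 − 1.15 × 1.4 = 2.15
p = 2.15 / 2.08 = 1.03

1.03%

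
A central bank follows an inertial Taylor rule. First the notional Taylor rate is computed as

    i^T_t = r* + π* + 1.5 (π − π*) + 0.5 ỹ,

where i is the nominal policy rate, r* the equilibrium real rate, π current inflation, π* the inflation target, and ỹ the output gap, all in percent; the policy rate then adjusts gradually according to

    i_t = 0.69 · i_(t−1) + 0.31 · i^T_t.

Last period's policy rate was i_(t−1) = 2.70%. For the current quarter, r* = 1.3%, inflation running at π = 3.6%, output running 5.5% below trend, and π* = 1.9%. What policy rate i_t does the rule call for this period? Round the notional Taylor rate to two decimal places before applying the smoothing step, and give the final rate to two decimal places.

Output 5.5% below potential → ỹ = -5.5.
i^T_t = 1.3 + 1.9 + 1.5 × (3.6 − 1.9) + 0.5 × (-5.5)
   = 1.3 + 1.9 + 2.55 − 2.75 = 3.00
i_t = 0.69 × 2.70 + 0.31 × 3.00 = 1.863 + 0.93 = 2.79

2.79%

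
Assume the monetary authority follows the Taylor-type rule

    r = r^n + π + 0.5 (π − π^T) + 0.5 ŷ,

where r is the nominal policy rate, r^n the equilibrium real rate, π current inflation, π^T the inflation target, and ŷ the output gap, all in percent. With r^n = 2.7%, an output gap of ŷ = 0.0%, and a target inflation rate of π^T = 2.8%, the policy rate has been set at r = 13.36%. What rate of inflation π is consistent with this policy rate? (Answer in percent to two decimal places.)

8.04%

Collecting π: r = r^n + (1 + 0.5) π − 0.5 π^T + 0.5 ŷ
1.5 π = 13.36 − 2.7 + 0.5 × 2.8 − 0.5 × 0.0 = 12.06
π = 12.06 / 1.5 = 8.04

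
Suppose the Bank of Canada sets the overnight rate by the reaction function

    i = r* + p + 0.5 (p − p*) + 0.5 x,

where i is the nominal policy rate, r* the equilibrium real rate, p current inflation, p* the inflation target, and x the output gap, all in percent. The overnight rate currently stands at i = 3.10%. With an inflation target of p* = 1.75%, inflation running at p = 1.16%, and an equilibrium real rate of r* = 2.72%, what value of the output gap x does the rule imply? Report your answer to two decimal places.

0.5 x = 3.10 − 2.72 − 1.16 − 0.5 × (1.16 − 1.75) = -0.485
x = -0.485 / 0.5 = -0.97

-0.97%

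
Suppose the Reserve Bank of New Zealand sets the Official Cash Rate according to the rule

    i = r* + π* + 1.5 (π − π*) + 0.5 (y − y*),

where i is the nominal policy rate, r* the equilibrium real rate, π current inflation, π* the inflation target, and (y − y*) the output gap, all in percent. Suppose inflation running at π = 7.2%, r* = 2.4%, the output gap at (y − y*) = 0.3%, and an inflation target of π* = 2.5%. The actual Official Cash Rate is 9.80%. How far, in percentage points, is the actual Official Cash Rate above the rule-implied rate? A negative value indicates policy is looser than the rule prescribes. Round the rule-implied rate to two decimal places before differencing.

-2.30 pp

i = 2.4 + 2.5 + 1.5 × (7.2 − 2.5) + 0.5 × 0.3
   = 2.4 + 2.5 + 7.05 + 0.15 = 12.10
Deviation = 9.80 − 12.10 = -2.30 pp.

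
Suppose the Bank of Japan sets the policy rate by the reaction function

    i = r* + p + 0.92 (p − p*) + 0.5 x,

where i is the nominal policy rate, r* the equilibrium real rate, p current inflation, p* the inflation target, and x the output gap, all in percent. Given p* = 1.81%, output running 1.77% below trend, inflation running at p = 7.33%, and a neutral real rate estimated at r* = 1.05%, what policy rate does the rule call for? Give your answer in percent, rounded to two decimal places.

12.57%

Output 1.77% below potential → x = -1.77.
i = 1.05 + 7.33 + 0.92 × (7.33 − 1.81) + 0.5 × (-1.77)
   = 1.05 + 7.33 + 5.0784 − 0.885 = 12.57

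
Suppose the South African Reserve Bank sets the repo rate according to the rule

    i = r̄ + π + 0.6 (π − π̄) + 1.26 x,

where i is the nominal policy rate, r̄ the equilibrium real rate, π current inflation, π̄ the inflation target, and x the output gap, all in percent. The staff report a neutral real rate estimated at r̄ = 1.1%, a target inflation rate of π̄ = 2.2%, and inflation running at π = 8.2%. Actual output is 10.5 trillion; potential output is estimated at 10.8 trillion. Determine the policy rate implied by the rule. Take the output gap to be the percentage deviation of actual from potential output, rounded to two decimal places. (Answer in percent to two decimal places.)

Output gap = 100 × (10.5 − 10.8) / 10.8 = -2.78%.
i = 1.10 + 8.20 + 0.6 × (8.20 − 2.20) + 1.26 × (-2.78)
   = 1.10 + 8.2 + 3.6 − 3.5028 = 9.40

9.40%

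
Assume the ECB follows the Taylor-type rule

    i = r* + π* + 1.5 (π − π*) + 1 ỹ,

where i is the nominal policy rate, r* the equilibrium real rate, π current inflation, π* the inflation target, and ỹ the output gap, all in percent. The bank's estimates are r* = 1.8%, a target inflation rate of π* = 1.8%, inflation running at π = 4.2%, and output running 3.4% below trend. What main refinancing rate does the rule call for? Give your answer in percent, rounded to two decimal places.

Output 3.4% below potential → ỹ = -3.4.
i = 1.8 + 1.8 + 1.5 × (4.2 − 1.8) + 1 × (-3.4)
   = 1.8 + 1.8 + 3.6 − 3.4 = 3.80

3.80%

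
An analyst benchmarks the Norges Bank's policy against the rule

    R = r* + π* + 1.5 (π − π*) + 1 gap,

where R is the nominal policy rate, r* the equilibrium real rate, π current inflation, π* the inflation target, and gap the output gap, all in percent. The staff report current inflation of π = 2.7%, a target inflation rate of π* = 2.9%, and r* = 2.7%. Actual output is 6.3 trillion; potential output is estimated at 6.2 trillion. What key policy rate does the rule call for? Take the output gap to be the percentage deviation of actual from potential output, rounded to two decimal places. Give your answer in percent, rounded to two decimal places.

Output gap = 100 × (6.3 − 6.2) / 6.2 = 1.61%.
R = 2.70 + 2.90 + 1.5 × (2.70 − 2.90) + 1 × 1.61
   = 2.70 + 2.9 − 0.3 + 1.61 = 6.91

6.91%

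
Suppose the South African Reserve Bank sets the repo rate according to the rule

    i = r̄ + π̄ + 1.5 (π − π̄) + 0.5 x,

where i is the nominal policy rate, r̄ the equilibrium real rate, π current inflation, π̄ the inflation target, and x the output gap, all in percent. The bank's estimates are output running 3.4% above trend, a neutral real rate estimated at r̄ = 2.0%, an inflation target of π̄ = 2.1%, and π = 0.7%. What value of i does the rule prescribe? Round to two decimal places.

3.70%

Output 3.4% above potential → x = 3.4.
i = 2.0 + 2.1 + 1.5 × (0.7 − 2.1) + 0.5 × 3.4
   = 2.0 + 2.1 − 2.1 + 1.7 = 3.70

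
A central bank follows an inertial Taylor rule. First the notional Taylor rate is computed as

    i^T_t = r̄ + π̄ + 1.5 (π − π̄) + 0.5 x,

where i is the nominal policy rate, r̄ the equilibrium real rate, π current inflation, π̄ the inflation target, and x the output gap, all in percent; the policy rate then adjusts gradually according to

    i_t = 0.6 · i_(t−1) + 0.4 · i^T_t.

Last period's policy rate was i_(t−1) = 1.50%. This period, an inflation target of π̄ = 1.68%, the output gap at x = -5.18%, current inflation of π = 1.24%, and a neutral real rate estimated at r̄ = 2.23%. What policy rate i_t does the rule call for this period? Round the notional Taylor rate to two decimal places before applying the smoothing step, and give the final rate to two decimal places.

i^T_t = 2.23 + 1.68 + 1.5 × (1.24 − 1.68) + 0.5 × (-5.18)
   = 2.23 + 1.68 − 0.66 − 2.59 = 0.66
i_t = 0.6 × 1.50 + 0.4 × 0.66 = 0.9 + 0.264 = 1.16

1.16%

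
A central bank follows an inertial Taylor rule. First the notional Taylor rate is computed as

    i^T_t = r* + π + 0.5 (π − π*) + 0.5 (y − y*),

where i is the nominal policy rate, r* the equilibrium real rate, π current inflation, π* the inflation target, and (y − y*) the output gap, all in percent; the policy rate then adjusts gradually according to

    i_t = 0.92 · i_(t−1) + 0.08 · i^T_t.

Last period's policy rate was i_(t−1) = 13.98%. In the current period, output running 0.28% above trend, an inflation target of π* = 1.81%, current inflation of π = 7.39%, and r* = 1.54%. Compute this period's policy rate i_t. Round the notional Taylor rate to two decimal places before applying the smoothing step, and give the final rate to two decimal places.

Output 0.28% above potential → (y − y*) = 0.28.
i^T_t = 1.54 + 7.39 + 0.5 × (7.39 − 1.81) + 0.5 × 0.28
   = 1.54 + 7.39 + 2.79 + 0.14 = 11.86
i_t = 0.92 × 13.98 + 0.08 × 11.86 = 12.8616 + 0.9488 = 13.81

13.81%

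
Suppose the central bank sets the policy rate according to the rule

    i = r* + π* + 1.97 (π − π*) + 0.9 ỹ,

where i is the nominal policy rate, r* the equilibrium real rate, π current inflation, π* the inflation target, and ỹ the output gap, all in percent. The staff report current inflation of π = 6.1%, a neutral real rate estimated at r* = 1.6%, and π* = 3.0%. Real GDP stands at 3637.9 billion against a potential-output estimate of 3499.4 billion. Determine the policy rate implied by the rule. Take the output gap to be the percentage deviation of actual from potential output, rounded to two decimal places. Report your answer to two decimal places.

14.27%

Output gap = 100 × (3637.9 − 3499.4) / 3499.4 = 3.96%.
i = 1.60 + 3.00 + 1.97 × (6.10 − 3.00) + 0.9 × 3.96
   = 1.60 + 3 + 6.107 + 3.564 = 14.27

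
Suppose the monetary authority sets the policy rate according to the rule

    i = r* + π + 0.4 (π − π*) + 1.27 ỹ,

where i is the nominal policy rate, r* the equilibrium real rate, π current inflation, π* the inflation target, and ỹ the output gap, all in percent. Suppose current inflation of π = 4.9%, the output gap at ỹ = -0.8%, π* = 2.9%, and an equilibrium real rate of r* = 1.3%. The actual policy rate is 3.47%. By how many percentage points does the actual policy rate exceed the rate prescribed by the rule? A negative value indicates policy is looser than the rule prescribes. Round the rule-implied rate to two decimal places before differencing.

-2.51 pp

i = 1.3 + 4.9 + 0.4 × (4.9 − 2.9) + 1.27 × (-0.8)
   = 1.3 + 4.9 + 0.8 − 1.016 = 5.98
Deviation = 3.47 − 5.98 = -2.51 pp.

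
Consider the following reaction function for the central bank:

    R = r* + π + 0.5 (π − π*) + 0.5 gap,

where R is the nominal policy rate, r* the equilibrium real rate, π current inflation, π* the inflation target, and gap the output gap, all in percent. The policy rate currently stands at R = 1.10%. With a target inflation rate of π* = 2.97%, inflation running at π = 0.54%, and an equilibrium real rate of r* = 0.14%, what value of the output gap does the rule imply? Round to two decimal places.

0.5 gap = 1.10 − 0.14 − 0.54 − 0.5 × (0.54 − 2.97) = 1.635
gap = 1.635 / 0.5 = 3.27

3.27%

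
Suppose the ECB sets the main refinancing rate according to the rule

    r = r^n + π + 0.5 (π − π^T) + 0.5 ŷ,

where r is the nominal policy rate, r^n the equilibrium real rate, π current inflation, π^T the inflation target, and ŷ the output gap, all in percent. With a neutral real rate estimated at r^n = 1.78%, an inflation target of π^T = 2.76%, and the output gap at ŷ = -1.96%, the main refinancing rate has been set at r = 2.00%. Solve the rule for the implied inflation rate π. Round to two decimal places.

1.72%

Collecting π: r = r^n + (1 + 0.5) π − 0.5 π^T + 0.5 ŷ
1.5 π = 2.00 − 1.78 + 0.5 × 2.76 − 0.5 × (-1.96) = 2.58
π = 2.58 / 1.5 = 1.72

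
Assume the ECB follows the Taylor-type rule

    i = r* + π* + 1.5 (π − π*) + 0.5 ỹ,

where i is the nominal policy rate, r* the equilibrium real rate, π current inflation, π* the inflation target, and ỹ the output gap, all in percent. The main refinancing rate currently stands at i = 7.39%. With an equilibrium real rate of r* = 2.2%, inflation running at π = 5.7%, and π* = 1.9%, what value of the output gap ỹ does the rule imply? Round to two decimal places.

-4.82%

0.5 ỹ = 7.39 − 2.2 − 1.9 − 1.5 × (5.7 − 1.9) = -2.41
ỹ = -2.41 / 0.5 = -4.82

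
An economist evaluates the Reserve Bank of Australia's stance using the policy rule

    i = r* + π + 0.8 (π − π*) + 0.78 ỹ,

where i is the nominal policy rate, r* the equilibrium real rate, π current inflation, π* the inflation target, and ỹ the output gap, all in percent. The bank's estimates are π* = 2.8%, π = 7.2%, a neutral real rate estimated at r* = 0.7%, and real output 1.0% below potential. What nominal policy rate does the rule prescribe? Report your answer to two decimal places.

10.64%

Output 1.0% below potential → ỹ = -1.0.
i = 0.7 + 7.2 + 0.8 × (7.2 − 2.8) + 0.78 × (-1.0)
   = 0.7 + 7.2 + 3.52 − 0.78 = 10.64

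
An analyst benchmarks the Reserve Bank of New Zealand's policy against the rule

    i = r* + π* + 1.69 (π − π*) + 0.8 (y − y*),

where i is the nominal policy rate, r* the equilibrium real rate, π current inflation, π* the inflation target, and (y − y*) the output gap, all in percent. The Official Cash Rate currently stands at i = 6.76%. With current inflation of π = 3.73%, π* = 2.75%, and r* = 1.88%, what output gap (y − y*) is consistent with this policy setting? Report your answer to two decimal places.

0.8 (y − y*) = 6.76 − 1.88 − 2.75 − 1.69 × (3.73 − 2.75) = 0.4738
(y − y*) = 0.4738 / 0.8 = 0.59

0.59%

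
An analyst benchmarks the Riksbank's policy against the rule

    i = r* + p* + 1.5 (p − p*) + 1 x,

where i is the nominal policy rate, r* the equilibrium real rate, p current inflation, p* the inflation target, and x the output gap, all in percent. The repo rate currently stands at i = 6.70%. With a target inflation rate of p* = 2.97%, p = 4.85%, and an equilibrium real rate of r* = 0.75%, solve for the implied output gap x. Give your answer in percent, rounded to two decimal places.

1 x = 6.70 − 0.75 − 2.97 − 1.5 × (4.85 − 2.97) = 0.16
x = 0.16 / 1 = 0.16

0.16%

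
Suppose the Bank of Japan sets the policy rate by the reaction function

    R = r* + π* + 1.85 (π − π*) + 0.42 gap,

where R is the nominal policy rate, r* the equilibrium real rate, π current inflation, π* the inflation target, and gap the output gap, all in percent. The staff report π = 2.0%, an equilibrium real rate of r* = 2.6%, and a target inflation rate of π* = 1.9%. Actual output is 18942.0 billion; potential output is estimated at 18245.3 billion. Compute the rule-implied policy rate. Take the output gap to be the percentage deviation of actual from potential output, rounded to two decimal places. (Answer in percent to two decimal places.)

Output gap = 100 × (18942.0 − 18245.3) / 18245.3 = 3.82%.
R = 2.60 + 1.90 + 1.85 × (2.00 − 1.90) + 0.42 × 3.82
   = 2.60 + 1.9 + 0.185 + 1.6044 = 6.29

6.29%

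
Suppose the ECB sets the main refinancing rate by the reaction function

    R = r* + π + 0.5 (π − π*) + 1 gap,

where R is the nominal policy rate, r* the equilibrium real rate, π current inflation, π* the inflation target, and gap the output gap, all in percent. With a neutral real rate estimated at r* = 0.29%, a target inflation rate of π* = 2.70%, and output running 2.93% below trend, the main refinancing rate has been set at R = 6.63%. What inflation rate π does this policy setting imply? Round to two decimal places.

7.08%

Output 2.93% below potential → gap = -2.93.
Collecting π: R = r* + (1 + 0.5) π − 0.5 π* + 1 gap
1.5 π = 6.63 − 0.29 + 0.5 × 2.70 − 1 × (-2.93) = 10.62
π = 10.62 / 1.5 = 7.08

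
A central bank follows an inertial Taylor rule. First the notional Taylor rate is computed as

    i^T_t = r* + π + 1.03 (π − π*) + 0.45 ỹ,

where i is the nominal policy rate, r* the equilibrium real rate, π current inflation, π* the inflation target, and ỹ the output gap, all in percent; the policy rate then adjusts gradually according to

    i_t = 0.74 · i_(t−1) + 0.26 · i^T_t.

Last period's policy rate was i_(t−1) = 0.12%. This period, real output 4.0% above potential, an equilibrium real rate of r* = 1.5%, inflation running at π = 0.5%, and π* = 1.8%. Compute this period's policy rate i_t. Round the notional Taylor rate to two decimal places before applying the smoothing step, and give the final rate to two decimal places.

Output 4.0% above potential → ỹ = 4.0.
i^T_t = 1.5 + 0.5 + 1.03 × (0.5 − 1.8) + 0.45 × 4.0
   = 1.5 + 0.5 − 1.339 + 1.8 = 2.46
i_t = 0.74 × 0.12 + 0.26 × 2.46 = 0.0888 + 0.6396 = 0.73

0.73%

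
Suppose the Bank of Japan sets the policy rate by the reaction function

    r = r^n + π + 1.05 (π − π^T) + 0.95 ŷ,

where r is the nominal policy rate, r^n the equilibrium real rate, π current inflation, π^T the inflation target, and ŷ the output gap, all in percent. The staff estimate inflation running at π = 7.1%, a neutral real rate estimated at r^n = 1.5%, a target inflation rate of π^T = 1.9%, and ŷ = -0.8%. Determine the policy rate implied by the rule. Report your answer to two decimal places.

13.30%

r = 1.5 + 7.1 + 1.05 × (7.1 − 1.9) + 0.95 × (-0.8)
   = 1.5 + 7.1 + 5.46 − 0.76 = 13.30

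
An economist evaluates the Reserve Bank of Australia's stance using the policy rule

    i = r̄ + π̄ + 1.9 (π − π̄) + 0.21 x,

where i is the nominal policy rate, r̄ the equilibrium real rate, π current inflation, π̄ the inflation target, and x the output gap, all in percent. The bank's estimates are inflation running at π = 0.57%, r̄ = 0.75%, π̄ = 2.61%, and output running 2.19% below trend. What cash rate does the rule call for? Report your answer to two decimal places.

Output 2.19% below potential → x = -2.19.
i = 0.75 + 2.61 + 1.9 × (0.57 − 2.61) + 0.21 × (-2.19)
   = 0.75 + 2.61 − 3.876 − 0.4599 = -0.98

-0.98%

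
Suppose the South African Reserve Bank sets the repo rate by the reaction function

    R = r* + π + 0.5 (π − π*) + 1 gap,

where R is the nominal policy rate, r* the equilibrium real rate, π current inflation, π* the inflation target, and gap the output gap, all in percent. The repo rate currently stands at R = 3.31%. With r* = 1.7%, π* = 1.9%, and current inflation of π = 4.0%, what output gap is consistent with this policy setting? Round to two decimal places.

-3.44%

1 gap = 3.31 − 1.7 − 4.0 − 0.5 × (4.0 − 1.9) = -3.44
gap = -3.44 / 1 = -3.44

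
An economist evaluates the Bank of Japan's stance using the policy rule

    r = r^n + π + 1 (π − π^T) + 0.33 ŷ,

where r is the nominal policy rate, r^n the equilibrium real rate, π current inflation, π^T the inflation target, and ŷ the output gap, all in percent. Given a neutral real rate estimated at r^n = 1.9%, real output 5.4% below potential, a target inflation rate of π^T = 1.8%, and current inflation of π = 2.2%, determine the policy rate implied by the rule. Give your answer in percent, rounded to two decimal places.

2.72%

Output 5.4% below potential → ŷ = -5.4.
r = 1.9 + 2.2 + 1 × (2.2 − 1.8) + 0.33 × (-5.4)
   = 1.9 + 2.2 + 0.4 − 1.782 = 2.72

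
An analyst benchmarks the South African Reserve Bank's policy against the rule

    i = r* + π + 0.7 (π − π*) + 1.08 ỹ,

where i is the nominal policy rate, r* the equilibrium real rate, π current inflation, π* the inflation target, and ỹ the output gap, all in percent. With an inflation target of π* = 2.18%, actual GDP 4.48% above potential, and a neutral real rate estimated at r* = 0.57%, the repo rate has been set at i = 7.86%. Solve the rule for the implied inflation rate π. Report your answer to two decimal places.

2.34%

Output 4.48% above potential → ỹ = 4.48.
Collecting π: i = r* + (1 + 0.7) π − 0.7 π* + 1.08 ỹ
1.7 π = 7.86 − 0.57 + 0.7 × 2.18 − 1.08 × 4.48 = 3.9776
π = 3.9776 / 1.7 = 2.34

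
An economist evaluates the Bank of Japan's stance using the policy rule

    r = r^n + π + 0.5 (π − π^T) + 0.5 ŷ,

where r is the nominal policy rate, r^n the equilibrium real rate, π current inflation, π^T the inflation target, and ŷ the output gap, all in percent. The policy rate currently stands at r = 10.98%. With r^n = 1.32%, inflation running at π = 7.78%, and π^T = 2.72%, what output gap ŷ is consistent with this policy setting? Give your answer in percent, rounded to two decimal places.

0.5 ŷ = 10.98 − 1.32 − 7.78 − 0.5 × (7.78 − 2.72) = -0.65
ŷ = -0.65 / 0.5 = -1.30

-1.30%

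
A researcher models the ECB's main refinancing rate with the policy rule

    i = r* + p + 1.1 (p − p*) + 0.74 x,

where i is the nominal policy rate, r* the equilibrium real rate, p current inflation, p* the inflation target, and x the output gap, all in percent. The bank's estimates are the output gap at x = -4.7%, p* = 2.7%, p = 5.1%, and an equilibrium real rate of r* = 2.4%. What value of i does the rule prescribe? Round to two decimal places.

i = 2.4 + 5.1 + 1.1 × (5.1 − 2.7) + 0.74 × (-4.7)
   = 2.4 + 5.1 + 2.64 − 3.478 = 6.66

6.66%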